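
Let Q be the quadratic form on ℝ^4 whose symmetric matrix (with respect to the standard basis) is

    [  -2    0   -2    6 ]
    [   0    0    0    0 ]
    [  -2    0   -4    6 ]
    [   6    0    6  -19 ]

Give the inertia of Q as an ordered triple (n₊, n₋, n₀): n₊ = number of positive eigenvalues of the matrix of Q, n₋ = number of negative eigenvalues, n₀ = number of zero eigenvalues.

(0, 3, 1)

Row-reducing A symmetrically gives the diagonal entries -2, 0, -2, -1.
Counting signs: 3 negative, 1 zero.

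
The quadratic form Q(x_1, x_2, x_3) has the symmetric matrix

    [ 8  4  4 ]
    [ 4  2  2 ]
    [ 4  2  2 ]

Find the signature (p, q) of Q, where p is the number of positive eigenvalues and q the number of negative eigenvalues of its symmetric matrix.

(1, 0)

Congruent diagonalization of A (simultaneous row and column reduction) yields pivots 8, 0, 0.
That gives 1 positive, 2 zero pivots.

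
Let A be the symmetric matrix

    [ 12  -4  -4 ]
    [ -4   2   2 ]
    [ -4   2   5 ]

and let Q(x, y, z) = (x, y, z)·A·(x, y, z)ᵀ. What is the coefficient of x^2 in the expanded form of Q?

12

The coefficient of x^2 is the diagonal entry A[1,1] = 12.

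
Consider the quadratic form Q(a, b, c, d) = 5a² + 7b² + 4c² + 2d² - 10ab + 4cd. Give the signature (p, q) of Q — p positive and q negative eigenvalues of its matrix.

(4, 0)

The symmetric matrix is A = [[5, -5, 0, 0], [-5, 7, 0, 0], [0, 0, 4, 2], [0, 0, 2, 2]].
Applying the same elementary operations to the rows and columns of A produces a congruent diagonal matrix with entries 5, 2, 4, 1.
So there are 4 positive pivots.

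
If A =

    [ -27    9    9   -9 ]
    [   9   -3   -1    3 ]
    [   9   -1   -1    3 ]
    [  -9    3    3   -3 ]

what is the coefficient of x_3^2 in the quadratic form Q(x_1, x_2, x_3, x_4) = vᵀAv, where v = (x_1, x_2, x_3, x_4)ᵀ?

-1

The coefficient of x_3^2 is the diagonal entry A[3,3] = -1.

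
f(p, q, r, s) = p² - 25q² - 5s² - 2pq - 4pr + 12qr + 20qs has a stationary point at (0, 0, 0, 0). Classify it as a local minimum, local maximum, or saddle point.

saddle point

The Hessian at the origin is H = [[2, -2, -4, 0], [-2, -50, 12, 20], [-4, 12, 0, 0], [0, 20, 0, -10]].
Congruent diagonalization of H (simultaneous row and column reduction) yields pivots 2, -52, -88/13, -10/11.
That gives 1 positive, 3 negative pivots.
H is indefinite, so the origin is a saddle point.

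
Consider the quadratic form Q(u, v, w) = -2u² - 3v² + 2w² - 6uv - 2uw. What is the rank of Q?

The symmetric matrix is A = [[-2, -3, -1], [-3, -3, 0], [-1, 0, 2]].
An LDLᵀ factorisation of A has diagonal entries -2, 3/2, 1.
So there are 2 positive, 1 negative pivots.
The rank is the number of nonzero pivots: 3.

3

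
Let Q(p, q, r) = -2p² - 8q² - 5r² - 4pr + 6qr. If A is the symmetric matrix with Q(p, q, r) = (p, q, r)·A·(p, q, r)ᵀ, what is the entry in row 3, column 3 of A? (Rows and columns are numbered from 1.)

The coefficient of r² in Q is -5, and that is exactly A[3,3].

-5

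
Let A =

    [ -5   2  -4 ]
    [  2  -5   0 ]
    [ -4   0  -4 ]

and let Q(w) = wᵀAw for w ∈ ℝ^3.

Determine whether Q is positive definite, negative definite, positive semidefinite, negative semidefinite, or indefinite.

negative definite

Leading principal minors: Δ_1 = -5, Δ_2 = 21, Δ_3 = -4.
The signs alternate starting with Δ_1 < 0, so by Sylvester's criterion Q is negative definite.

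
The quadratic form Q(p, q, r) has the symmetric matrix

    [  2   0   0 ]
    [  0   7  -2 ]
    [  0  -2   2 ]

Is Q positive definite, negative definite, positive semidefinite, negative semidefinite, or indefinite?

positive definite

Leading principal minors: Δ_1 = 2, Δ_2 = 14, Δ_3 = 20.
All leading principal minors are positive, so by Sylvester's criterion Q is positive definite.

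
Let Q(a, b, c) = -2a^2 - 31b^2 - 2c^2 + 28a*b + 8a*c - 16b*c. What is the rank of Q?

Write A = [[-2, 14, 4], [14, -31, -8], [4, -8, -2]].
An LDLᵀ factorisation of A has diagonal entries -2, 67, 2/67.
That gives 2 positive, 1 negative pivots.
The rank is the number of nonzero pivots: 3.

3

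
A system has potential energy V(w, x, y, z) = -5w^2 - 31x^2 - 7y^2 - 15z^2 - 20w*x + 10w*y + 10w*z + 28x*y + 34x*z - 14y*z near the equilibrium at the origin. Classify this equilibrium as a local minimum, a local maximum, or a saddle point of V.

The Hessian at the origin is H = [[-10, -20, 10, 10], [-20, -62, 28, 34], [10, 28, -14, -14], [10, 34, -14, -30]].
Applying the same elementary operations to the rows and columns of H produces a congruent diagonal matrix with entries -10, -22, -12/11, -10.
That gives 4 negative pivots.
H is negative definite, so the origin is a strict local maximum.

local maximum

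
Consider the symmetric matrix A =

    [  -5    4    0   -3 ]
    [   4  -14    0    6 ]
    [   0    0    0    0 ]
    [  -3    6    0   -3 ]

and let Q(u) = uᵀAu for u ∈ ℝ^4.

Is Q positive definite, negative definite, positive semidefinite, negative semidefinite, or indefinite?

Row-reducing A symmetrically gives the diagonal entries -5, -54/5, 0, 0.
So there are 2 negative, 2 zero pivots.
Hence Q is negative semidefinite.

negative semidefinite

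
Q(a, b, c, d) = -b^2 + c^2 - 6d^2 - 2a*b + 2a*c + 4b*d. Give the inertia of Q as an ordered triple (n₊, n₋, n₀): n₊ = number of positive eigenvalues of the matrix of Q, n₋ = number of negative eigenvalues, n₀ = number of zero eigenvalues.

The symmetric matrix is A = [[0, -1, 1, 0], [-1, -1, 0, 2], [1, 0, 1, 0], [0, 2, 0, -6]].
By Sylvester's law of inertia any congruent diagonalization of A has 2 positive, 2 negative and 0 zero entries.

(2, 2, 0)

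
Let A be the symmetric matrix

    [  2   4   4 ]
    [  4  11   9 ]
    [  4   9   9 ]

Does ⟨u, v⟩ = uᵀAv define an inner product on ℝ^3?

Applying the same elementary operations to the rows and columns of A produces a congruent diagonal matrix with entries 2, 3, 2/3.
Counting signs: 3 positive.
Hence Q is positive definite.
⟨·,·⟩ is an inner product exactly when A is positive definite.

yes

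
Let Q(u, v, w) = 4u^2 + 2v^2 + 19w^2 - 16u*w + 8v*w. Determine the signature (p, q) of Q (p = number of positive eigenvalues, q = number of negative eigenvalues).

Write A = [[4, 0, -8], [0, 2, 4], [-8, 4, 19]].
An LDLᵀ factorisation of A has diagonal entries 4, 2, -5.
Counting signs: 2 positive, 1 negative.

(2, 1)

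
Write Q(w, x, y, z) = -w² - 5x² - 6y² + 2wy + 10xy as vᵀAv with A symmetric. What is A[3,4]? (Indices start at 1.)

0

The coefficient of y·z in Q is 0. For a symmetric A this equals A[3,4] + A[4,3] = 2·A[3,4].
So A[3,4] = 0/2 = 0.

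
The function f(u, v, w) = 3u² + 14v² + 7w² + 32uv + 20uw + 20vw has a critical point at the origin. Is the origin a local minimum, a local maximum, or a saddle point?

saddle point

The Hessian at the origin is H = [[6, 32, 20], [32, 28, 20], [20, 20, 14]].
Congruent diagonalization of H (simultaneous row and column reduction) yields pivots 6, -428/3, -2/107.
That gives 1 positive, 2 negative pivots.
H is indefinite, so the origin is a saddle point.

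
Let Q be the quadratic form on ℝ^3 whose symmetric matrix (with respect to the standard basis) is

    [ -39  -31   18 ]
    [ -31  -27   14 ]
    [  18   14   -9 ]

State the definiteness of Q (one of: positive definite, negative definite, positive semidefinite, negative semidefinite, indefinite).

Leading principal minors: Δ_1 = -39, Δ_2 = 92, Δ_3 = -60.
The signs alternate starting with Δ_1 < 0, so by Sylvester's criterion Q is negative definite.

negative definite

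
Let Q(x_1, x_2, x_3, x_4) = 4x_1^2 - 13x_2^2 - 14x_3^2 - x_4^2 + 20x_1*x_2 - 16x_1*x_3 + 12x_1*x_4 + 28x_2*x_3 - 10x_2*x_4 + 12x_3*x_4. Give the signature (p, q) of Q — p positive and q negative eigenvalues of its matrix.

(3, 1)

The symmetric matrix is A = [[4, 10, -8, 6], [10, -13, 14, -5], [-8, 14, -14, 6], [6, -5, 6, -1]].
Symmetric row and column elimination reduces A to a congruent diagonal form with pivots 4, -38, 8/19, 1/2.
So there are 3 positive, 1 negative pivots.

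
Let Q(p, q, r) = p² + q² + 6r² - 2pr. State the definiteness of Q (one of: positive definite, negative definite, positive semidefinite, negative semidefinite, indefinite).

positive definite

Write A = [[1, 0, -1], [0, 1, 0], [-1, 0, 6]].
Row-reducing A symmetrically gives the diagonal entries 1, 1, 5.
So there are 3 positive pivots.
Hence Q is positive definite.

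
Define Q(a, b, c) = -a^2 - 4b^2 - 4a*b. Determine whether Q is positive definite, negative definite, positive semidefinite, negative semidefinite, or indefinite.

The symmetric matrix is A = [[-1, -2, 0], [-2, -4, 0], [0, 0, 0]].
Congruent diagonalization of A (simultaneous row and column reduction) yields pivots -1, 0, 0.
Counting signs: 1 negative, 2 zero.
Hence Q is negative semidefinite.

negative semidefinite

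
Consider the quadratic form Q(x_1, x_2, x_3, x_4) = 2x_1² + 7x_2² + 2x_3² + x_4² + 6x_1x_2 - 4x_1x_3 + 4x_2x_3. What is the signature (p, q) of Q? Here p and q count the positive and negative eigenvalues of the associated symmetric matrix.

(3, 1)

Write A = [[2, 3, -2, 0], [3, 7, 2, 0], [-2, 2, 2, 0], [0, 0, 0, 1]].
Congruent diagonalization of A (simultaneous row and column reduction) yields pivots 2, 5/2, -10, 1.
Counting signs: 3 positive, 1 negative.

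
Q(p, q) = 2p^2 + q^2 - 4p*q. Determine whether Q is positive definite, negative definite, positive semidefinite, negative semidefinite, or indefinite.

indefinite

Write A = [[2, -2], [-2, 1]].
Congruent diagonalization of A (simultaneous row and column reduction) yields pivots 2, -1.
Counting signs: 1 positive, 1 negative.
Hence Q is indefinite.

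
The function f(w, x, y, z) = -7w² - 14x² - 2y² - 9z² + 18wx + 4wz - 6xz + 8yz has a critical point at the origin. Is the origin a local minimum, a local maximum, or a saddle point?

local maximum

The Hessian at the origin is H = [[-14, 18, 0, 4], [18, -28, 0, -6], [0, 0, -4, 8], [4, -6, 8, -18]].
Congruent diagonalization of H (simultaneous row and column reduction) yields pivots -14, -34/7, -4, -12/17.
Counting signs: 4 negative.
H is negative definite, so the origin is a strict local maximum.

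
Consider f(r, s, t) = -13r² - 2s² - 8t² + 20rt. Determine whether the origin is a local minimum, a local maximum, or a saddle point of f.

local maximum

The Hessian at the origin is H = [[-26, 0, 20], [0, -4, 0], [20, 0, -16]].
An LDLᵀ factorisation of H has diagonal entries -26, -4, -8/13.
That gives 3 negative pivots.
H is negative definite, so the origin is a strict local maximum.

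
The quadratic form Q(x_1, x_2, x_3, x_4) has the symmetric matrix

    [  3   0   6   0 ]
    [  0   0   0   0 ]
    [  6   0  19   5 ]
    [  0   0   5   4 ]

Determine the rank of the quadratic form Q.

Symmetric row and column elimination reduces A to a congruent diagonal form with pivots 3, 0, 7, 3/7.
That gives 3 positive, 1 zero pivots.
The rank is the number of nonzero pivots: 3.

3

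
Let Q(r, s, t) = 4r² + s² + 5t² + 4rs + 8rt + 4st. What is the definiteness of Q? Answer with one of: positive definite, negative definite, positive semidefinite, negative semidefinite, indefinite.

Write A = [[4, 2, 4], [2, 1, 2], [4, 2, 5]].
Row-reducing A symmetrically gives the diagonal entries 4, 0, 1.
That gives 2 positive, 1 zero pivots.
Hence Q is positive semidefinite.

positive semidefinite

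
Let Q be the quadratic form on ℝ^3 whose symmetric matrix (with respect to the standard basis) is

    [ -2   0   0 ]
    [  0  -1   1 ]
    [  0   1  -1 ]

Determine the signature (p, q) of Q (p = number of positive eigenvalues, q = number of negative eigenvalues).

Symmetric row and column elimination reduces A to a congruent diagonal form with pivots -2, -1, 0.
So there are 2 negative, 1 zero pivots.

(0, 2)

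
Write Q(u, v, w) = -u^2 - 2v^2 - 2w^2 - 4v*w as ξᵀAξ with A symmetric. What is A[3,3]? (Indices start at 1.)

The coefficient of w^2 in Q is -2, and that is exactly A[3,3].

-2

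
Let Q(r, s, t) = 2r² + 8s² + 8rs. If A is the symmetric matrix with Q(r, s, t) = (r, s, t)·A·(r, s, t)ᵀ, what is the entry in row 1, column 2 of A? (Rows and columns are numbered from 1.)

The coefficient of r·s in Q is 8. For a symmetric A this equals A[1,2] + A[2,1] = 2·A[1,2].
So A[1,2] = 8/2 = 4.

4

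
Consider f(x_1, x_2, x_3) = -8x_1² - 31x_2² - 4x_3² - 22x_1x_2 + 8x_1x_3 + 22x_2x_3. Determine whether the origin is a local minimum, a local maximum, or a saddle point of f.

local maximum

The Hessian at the origin is H = [[-16, -22, 8], [-22, -62, 22], [8, 22, -8]].
Row-reducing H symmetrically gives the diagonal entries -16, -127/4, -24/127.
That gives 3 negative pivots.
H is negative definite, so the origin is a strict local maximum.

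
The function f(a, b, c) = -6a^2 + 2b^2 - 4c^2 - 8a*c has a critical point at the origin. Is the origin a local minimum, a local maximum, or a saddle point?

saddle point

The Hessian at the origin is H = [[-12, 0, -8], [0, 4, 0], [-8, 0, -8]].
An LDLᵀ factorisation of H has diagonal entries -12, 4, -8/3.
That gives 1 positive, 2 negative pivots.
H is indefinite, so the origin is a saddle point.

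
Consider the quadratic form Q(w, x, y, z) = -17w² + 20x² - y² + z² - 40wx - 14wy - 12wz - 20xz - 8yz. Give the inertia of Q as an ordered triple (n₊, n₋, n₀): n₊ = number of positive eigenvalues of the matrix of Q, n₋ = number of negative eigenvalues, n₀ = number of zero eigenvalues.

(2, 1, 1)

Write A = [[-17, -20, -7, -6], [-20, 20, 0, -10], [-7, 0, -1, -4], [-6, -10, -4, 1]].
Congruent diagonalization of A (simultaneous row and column reduction) yields pivots -17, 740/17, 12/37, 0.
Counting signs: 2 positive, 1 negative, 1 zero.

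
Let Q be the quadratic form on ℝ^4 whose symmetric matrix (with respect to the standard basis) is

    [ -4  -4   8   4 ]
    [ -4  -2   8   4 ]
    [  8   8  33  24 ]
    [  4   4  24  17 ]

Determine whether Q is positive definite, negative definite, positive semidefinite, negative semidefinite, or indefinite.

An LDLᵀ factorisation of A has diagonal entries -4, 2, 49, 5/49.
Counting signs: 3 positive, 1 negative.
Hence Q is indefinite.

indefinite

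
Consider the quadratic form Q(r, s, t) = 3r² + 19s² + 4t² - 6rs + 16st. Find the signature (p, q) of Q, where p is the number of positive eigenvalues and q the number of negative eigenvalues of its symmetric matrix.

(2, 0)

The symmetric matrix is A = [[3, -3, 0], [-3, 19, 8], [0, 8, 4]].
Symmetric row and column elimination reduces A to a congruent diagonal form with pivots 3, 16, 0.
That gives 2 positive, 1 zero pivots.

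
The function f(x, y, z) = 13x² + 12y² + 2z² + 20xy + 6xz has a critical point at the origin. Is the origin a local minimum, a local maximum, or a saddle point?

local minimum

The Hessian at the origin is H = [[26, 20, 6], [20, 24, 0], [6, 0, 4]].
An LDLᵀ factorisation of H has diagonal entries 26, 112/13, 1/7.
Counting signs: 3 positive.
H is positive definite, so the origin is a strict local minimum.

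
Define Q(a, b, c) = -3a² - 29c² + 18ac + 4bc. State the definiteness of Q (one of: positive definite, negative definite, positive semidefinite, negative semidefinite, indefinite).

The symmetric matrix is A = [[-3, 0, 9], [0, 0, 2], [9, 2, -29]].
A is congruent to a diagonal matrix with 1 positive, 2 negative and 0 zero entries, so Q is indefinite.

indefinite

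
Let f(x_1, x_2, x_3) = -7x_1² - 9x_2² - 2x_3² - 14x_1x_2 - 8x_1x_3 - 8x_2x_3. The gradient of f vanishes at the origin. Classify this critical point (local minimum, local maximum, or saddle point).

The Hessian at the origin is H = [[-14, -14, -8], [-14, -18, -8], [-8, -8, -4]].
Applying the same elementary operations to the rows and columns of H produces a congruent diagonal matrix with entries -14, -4, 4/7.
Counting signs: 1 positive, 2 negative.
H is indefinite, so the origin is a saddle point.

saddle point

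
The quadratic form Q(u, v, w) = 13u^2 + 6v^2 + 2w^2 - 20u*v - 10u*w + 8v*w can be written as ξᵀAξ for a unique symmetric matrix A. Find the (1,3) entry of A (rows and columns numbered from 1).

-5

The coefficient of u·w in Q is -10. For a symmetric A this equals A[1,3] + A[3,1] = 2·A[1,3].
So A[1,3] = -10/2 = -5.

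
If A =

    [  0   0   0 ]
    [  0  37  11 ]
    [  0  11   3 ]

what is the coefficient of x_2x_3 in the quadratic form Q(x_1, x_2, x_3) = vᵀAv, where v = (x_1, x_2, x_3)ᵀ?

22

The coefficient of x_2x_3 is A[2,3] + A[3,2] = 2·11 = 22.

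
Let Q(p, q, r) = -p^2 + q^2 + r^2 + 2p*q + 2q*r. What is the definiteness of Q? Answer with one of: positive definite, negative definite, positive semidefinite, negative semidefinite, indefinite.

indefinite

The symmetric matrix is A = [[-1, 1, 0], [1, 1, 1], [0, 1, 1]].
An LDLᵀ factorisation of A has diagonal entries -1, 2, 1/2.
That gives 2 positive, 1 negative pivots.
Hence Q is indefinite.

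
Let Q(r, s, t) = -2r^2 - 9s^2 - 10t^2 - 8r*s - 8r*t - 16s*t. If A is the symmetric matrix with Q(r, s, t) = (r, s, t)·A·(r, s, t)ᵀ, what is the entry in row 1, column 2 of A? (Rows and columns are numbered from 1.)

-4

The coefficient of r·s in Q is -8. For a symmetric A this equals A[1,2] + A[2,1] = 2·A[1,2].
So A[1,2] = -8/2 = -4.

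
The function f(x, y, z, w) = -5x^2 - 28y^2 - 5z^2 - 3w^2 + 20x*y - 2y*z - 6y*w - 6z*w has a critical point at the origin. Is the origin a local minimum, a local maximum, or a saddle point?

The Hessian at the origin is H = [[-10, 20, 0, 0], [20, -56, -2, -6], [0, -2, -10, -6], [0, -6, -6, -6]].
Applying the same elementary operations to the rows and columns of H produces a congruent diagonal matrix with entries -10, -16, -39/4, -12/13.
So there are 4 negative pivots.
H is negative definite, so the origin is a strict local maximum.

local maximum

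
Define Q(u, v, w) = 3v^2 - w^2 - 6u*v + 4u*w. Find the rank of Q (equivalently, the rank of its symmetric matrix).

The symmetric matrix is A = [[0, -3, 2], [-3, 3, 0], [2, 0, -1]].
Row reduction of A gives 3 nonzero rows, so rank A = 3.

3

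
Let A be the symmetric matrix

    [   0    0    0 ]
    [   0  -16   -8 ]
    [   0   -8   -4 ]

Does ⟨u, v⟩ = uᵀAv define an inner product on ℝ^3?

no

Row-reducing A symmetrically gives the diagonal entries 0, -16, 0.
Counting signs: 1 negative, 2 zero.
Hence Q is negative semidefinite.
⟨·,·⟩ is an inner product exactly when A is positive definite.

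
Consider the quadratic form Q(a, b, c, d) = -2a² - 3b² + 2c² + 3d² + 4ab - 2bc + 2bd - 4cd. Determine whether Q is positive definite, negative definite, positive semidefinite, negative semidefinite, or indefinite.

indefinite

The associated matrix is A = [[-2, 2, 0, 0], [2, -3, -1, 1], [0, -1, 2, -2], [0, 1, -2, 3]].
Applying the same elementary operations to the rows and columns of A produces a congruent diagonal matrix with entries -2, -1, 3, 1.
Counting signs: 2 positive, 2 negative.
Hence Q is indefinite.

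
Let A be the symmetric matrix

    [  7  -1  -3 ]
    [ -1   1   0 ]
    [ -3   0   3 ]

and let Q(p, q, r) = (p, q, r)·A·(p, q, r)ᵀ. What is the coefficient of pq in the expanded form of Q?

The coefficient of pq is A[1,2] + A[2,1] = 2·(-1) = -2.

-2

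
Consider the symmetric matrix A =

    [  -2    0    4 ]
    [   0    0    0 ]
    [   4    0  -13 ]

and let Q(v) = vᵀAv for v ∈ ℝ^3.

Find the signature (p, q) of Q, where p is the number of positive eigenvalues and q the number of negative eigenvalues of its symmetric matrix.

Congruent diagonalization of A (simultaneous row and column reduction) yields pivots -2, 0, -5.
That gives 2 negative, 1 zero pivots.

(0, 2)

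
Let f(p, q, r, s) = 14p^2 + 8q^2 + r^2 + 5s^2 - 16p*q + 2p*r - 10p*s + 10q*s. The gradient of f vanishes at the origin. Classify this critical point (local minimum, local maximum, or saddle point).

local minimum

The Hessian at the origin is H = [[28, -16, 2, -10], [-16, 16, 0, 10], [2, 0, 2, 0], [-10, 10, 0, 10]].
Symmetric row and column elimination reduces H to a congruent diagonal form with pivots 28, 48/7, 5/3, 15/4.
That gives 4 positive pivots.
H is positive definite, so the origin is a strict local minimum.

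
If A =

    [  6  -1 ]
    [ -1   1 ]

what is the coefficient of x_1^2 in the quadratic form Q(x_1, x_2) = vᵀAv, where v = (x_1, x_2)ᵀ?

The coefficient of x_1^2 is the diagonal entry A[1,1] = 6.

6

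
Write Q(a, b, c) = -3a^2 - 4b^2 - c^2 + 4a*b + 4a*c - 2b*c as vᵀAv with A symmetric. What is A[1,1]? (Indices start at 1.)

-3

The coefficient of a^2 in Q is -3, and that is exactly A[1,1].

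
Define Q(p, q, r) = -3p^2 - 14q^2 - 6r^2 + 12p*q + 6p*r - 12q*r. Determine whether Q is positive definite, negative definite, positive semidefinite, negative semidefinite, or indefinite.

The associated matrix is A = [[-3, 6, 3], [6, -14, -6], [3, -6, -6]].
Applying the same elementary operations to the rows and columns of A produces a congruent diagonal matrix with entries -3, -2, -3.
Counting signs: 3 negative.
Hence Q is negative definite.

negative definite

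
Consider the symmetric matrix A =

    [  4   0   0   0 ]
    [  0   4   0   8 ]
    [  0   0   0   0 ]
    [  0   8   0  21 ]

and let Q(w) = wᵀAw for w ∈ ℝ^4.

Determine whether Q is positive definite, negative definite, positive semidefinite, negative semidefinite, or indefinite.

Applying the same elementary operations to the rows and columns of A produces a congruent diagonal matrix with entries 4, 4, 0, 5.
That gives 3 positive, 1 zero pivots.
Hence Q is positive semidefinite.

positive semidefinite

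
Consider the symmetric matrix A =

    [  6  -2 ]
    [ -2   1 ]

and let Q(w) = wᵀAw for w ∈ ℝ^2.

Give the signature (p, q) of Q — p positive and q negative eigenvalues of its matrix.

Congruent diagonalization of A (simultaneous row and column reduction) yields pivots 6, 1/3.
So there are 2 positive pivots.

(2, 0)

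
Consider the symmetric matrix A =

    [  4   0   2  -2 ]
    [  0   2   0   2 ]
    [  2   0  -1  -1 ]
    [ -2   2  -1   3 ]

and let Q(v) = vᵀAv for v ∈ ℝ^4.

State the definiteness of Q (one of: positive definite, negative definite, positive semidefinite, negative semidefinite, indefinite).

indefinite

Row-reducing A symmetrically gives the diagonal entries 4, 2, -2, 0.
That gives 2 positive, 1 negative, 1 zero pivots.
Hence Q is indefinite.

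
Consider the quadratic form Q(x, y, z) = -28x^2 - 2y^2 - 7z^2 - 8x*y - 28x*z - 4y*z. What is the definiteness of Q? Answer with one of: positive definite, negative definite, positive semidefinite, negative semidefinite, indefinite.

The associated matrix is A = [[-28, -4, -14], [-4, -2, -2], [-14, -2, -7]].
Congruent diagonalization of A (simultaneous row and column reduction) yields pivots -28, -10/7, 0.
That gives 2 negative, 1 zero pivots.
Hence Q is negative semidefinite.

negative semidefinite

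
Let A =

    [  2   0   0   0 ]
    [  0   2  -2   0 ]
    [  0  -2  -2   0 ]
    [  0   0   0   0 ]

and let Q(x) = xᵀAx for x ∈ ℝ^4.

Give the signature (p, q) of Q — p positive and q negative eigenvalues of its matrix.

Congruent diagonalization of A (simultaneous row and column reduction) yields pivots 2, 2, -4, 0.
That gives 2 positive, 1 negative, 1 zero pivots.

(2, 1)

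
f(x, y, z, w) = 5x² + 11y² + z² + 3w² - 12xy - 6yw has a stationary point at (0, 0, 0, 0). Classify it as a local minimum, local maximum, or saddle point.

local minimum

The Hessian at the origin is H = [[10, -12, 0, 0], [-12, 22, 0, -6], [0, 0, 2, 0], [0, -6, 0, 6]].
Row-reducing H symmetrically gives the diagonal entries 10, 38/5, 2, 24/19.
Counting signs: 4 positive.
H is positive definite, so the origin is a strict local minimum.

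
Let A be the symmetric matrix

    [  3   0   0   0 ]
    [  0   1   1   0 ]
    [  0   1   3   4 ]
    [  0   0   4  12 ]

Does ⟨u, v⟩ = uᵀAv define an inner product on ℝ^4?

Congruent diagonalization of A (simultaneous row and column reduction) yields pivots 3, 1, 2, 4.
That gives 4 positive pivots.
Hence Q is positive definite.
⟨·,·⟩ is an inner product exactly when A is positive definite.

yes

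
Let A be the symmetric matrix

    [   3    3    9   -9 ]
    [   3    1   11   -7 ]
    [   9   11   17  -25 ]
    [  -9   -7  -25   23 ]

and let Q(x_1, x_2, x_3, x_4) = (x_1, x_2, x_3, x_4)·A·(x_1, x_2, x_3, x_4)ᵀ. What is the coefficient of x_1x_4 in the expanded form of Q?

The coefficient of x_1x_4 is A[1,4] + A[4,1] = 2·(-9) = -18.

-18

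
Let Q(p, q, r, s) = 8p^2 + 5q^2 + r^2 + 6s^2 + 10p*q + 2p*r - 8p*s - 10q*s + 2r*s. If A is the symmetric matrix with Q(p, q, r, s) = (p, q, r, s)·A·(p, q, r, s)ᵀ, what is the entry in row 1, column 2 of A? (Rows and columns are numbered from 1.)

The coefficient of p·q in Q is 10. For a symmetric A this equals A[1,2] + A[2,1] = 2·A[1,2].
So A[1,2] = 10/2 = 5.

5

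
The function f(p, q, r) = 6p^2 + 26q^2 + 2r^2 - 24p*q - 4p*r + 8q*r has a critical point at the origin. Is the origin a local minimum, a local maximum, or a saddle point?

local minimum

The Hessian at the origin is H = [[12, -24, -4], [-24, 52, 8], [-4, 8, 4]].
An LDLᵀ factorisation of H has diagonal entries 12, 4, 8/3.
That gives 3 positive pivots.
H is positive definite, so the origin is a strict local minimum.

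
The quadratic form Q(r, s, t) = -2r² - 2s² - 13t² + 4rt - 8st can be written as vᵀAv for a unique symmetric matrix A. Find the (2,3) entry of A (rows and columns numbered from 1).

-4

The coefficient of s·t in Q is -8. For a symmetric A this equals A[2,3] + A[3,2] = 2·A[2,3].
So A[2,3] = -8/2 = -4.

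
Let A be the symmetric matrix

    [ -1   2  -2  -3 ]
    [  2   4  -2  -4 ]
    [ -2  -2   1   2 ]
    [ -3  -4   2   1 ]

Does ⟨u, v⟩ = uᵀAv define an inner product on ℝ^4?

no

Congruent diagonalization of A (simultaneous row and column reduction) yields pivots -1, 8, 1/2, -3.
So there are 2 positive, 2 negative pivots.
Hence Q is indefinite.
⟨·,·⟩ is an inner product exactly when A is positive definite.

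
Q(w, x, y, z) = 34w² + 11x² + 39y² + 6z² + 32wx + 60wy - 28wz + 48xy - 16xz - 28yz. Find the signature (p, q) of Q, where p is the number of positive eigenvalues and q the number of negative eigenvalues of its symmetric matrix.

(3, 1)

Write A = [[34, 16, 30, -14], [16, 11, 24, -8], [30, 24, 39, -14], [-14, -8, -14, 6]].
An LDLᵀ factorisation of A has diagonal entries 34, 59/17, -921/59, 20/921.
So there are 3 positive, 1 negative pivots.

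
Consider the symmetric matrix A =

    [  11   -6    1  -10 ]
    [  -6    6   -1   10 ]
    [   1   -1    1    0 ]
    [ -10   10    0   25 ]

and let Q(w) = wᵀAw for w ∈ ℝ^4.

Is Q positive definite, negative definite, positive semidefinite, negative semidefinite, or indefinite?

An LDLᵀ factorisation of A has diagonal entries 11, 30/11, 5/6, 5.
So there are 4 positive pivots.
Hence Q is positive definite.

positive definite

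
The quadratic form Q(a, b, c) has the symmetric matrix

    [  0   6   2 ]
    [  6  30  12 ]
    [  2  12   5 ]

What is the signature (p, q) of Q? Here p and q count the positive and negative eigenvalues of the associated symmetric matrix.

By Sylvester's law of inertia any congruent diagonalization of A has 2 positive, 1 negative and 0 zero entries.

(2, 1)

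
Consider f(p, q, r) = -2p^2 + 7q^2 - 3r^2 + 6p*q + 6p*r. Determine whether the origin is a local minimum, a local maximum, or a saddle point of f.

The Hessian at the origin is H = [[-4, 6, 6], [6, 14, 0], [6, 0, -6]].
Symmetric row and column elimination reduces H to a congruent diagonal form with pivots -4, 23, -12/23.
Counting signs: 1 positive, 2 negative.
H is indefinite, so the origin is a saddle point.

saddle point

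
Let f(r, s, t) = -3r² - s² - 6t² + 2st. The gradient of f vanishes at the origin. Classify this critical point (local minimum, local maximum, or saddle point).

local maximum

The Hessian at the origin is H = [[-6, 0, 0], [0, -2, 2], [0, 2, -12]].
Applying the same elementary operations to the rows and columns of H produces a congruent diagonal matrix with entries -6, -2, -10.
So there are 3 negative pivots.
H is negative definite, so the origin is a strict local maximum.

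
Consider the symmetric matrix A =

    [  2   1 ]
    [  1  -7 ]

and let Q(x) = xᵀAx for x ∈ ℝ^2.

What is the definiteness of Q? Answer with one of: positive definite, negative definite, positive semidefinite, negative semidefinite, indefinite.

indefinite

Row-reducing A symmetrically gives the diagonal entries 2, -15/2.
Counting signs: 1 positive, 1 negative.
Hence Q is indefinite.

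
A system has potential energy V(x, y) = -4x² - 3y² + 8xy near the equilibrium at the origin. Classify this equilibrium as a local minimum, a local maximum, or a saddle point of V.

The Hessian at the origin is H = [[-8, 8], [8, -6]].
det H = -8·-6 − (8)² = -16 < 0, so H is indefinite.
Therefore the origin is a saddle point.

saddle point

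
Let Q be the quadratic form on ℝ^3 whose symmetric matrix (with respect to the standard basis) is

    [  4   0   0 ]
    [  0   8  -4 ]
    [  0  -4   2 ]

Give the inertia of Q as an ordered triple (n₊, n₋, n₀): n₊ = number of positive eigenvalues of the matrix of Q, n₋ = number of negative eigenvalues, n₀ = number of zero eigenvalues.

Congruent diagonalization of A (simultaneous row and column reduction) yields pivots 4, 8, 0.
So there are 2 positive, 1 zero pivots.

(2, 0, 1)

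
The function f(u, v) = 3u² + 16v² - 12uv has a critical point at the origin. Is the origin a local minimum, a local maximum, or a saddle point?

local minimum

The Hessian at the origin is H = [[6, -12], [-12, 32]].
det H = 6·32 − (-12)² = 48 > 0 and H[1,1] = 6 > 0, so H is positive definite.
Therefore the origin is a local minimum.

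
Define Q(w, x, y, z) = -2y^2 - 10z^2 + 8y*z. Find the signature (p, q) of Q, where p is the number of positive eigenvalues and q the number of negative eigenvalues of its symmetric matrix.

Write A = [[0, 0, 0, 0], [0, 0, 0, 0], [0, 0, -2, 4], [0, 0, 4, -10]].
Applying the same elementary operations to the rows and columns of A produces a congruent diagonal matrix with entries 0, 0, -2, -2.
So there are 2 negative, 2 zero pivots.

(0, 2)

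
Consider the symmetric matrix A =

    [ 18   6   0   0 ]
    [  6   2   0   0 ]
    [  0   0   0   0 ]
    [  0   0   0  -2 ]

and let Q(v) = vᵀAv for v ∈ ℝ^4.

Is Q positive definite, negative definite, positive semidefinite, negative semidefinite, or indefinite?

Applying the same elementary operations to the rows and columns of A produces a congruent diagonal matrix with entries 18, 0, 0, -2.
Counting signs: 1 positive, 1 negative, 2 zero.
Hence Q is indefinite.

indefinite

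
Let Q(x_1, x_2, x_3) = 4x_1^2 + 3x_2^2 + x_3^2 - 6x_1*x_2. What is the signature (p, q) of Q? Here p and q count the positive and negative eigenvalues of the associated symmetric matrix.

(3, 0)

Write A = [[4, -3, 0], [-3, 3, 0], [0, 0, 1]].
Row-reducing A symmetrically gives the diagonal entries 4, 3/4, 1.
That gives 3 positive pivots.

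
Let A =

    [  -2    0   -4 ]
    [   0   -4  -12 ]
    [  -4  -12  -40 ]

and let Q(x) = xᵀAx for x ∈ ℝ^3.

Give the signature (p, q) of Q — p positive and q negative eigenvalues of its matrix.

Row-reducing A symmetrically gives the diagonal entries -2, -4, 4.
Counting signs: 1 positive, 2 negative.

(1, 2)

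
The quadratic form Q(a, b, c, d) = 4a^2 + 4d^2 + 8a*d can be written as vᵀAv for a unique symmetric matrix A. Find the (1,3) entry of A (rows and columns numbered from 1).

The coefficient of a·c in Q is 0. For a symmetric A this equals A[1,3] + A[3,1] = 2·A[1,3].
So A[1,3] = 0/2 = 0.

0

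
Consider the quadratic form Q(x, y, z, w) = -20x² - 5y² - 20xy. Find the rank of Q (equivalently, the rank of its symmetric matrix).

Write A = [[-20, -10, 0, 0], [-10, -5, 0, 0], [0, 0, 0, 0], [0, 0, 0, 0]].
Row-reducing A symmetrically gives the diagonal entries -20, 0, 0, 0.
So there are 1 negative, 3 zero pivots.
The rank is the number of nonzero pivots: 1.

1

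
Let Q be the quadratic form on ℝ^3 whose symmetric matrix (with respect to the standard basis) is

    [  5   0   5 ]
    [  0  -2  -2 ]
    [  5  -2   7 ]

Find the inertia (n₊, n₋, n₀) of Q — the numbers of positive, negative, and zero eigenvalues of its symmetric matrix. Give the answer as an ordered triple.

An LDLᵀ factorisation of A has diagonal entries 5, -2, 4.
That gives 2 positive, 1 negative pivots.

(2, 1, 0)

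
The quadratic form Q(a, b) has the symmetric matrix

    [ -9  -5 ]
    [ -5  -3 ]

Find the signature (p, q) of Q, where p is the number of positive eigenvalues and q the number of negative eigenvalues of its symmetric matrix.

Congruent diagonalization of A (simultaneous row and column reduction) yields pivots -9, -2/9.
That gives 2 negative pivots.

(0, 2)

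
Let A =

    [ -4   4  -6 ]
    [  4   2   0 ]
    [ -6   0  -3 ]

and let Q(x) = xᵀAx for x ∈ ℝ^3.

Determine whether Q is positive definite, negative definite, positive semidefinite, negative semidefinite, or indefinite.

indefinite

Congruent diagonalization of A (simultaneous row and column reduction) yields pivots -4, 6, 0.
Counting signs: 1 positive, 1 negative, 1 zero.
Hence Q is indefinite.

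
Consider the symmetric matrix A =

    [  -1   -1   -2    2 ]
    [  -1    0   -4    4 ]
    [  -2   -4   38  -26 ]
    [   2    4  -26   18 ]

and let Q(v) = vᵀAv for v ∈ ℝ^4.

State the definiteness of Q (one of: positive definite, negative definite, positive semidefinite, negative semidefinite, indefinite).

Row-reducing A symmetrically gives the diagonal entries -1, 1, 38, 4/19.
Counting signs: 3 positive, 1 negative.
Hence Q is indefinite.

indefinite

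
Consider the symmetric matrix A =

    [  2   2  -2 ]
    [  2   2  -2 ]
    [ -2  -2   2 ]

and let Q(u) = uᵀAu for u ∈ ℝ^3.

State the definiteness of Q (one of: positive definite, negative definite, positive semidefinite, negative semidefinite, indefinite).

Applying the same elementary operations to the rows and columns of A produces a congruent diagonal matrix with entries 2, 0, 0.
So there are 1 positive, 2 zero pivots.
Hence Q is positive semidefinite.

positive semidefinite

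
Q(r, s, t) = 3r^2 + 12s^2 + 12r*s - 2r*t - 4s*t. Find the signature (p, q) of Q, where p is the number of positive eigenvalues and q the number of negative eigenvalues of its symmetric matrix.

Write A = [[3, 6, -1], [6, 12, -2], [-1, -2, 0]].
Congruent diagonalization of A (simultaneous row and column reduction) yields pivots 3, 0, -1/3.
That gives 1 positive, 1 negative, 1 zero pivots.

(1, 1)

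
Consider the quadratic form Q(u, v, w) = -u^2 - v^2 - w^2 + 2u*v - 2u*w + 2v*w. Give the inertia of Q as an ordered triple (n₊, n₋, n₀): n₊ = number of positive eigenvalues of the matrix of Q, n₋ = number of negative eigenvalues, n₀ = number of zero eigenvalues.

(0, 1, 2)

Write A = [[-1, 1, -1], [1, -1, 1], [-1, 1, -1]].
Applying the same elementary operations to the rows and columns of A produces a congruent diagonal matrix with entries -1, 0, 0.
Counting signs: 1 negative, 2 zero.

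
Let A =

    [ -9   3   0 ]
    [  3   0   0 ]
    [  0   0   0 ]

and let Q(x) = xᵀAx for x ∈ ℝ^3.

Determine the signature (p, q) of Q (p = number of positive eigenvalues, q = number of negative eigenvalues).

Congruent diagonalization of A (simultaneous row and column reduction) yields pivots -9, 1, 0.
That gives 1 positive, 1 negative, 1 zero pivots.

(1, 1)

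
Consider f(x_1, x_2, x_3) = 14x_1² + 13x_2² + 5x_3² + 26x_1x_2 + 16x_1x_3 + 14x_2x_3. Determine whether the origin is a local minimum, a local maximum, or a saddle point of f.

The Hessian at the origin is H = [[28, 26, 16], [26, 26, 14], [16, 14, 10]].
An LDLᵀ factorisation of H has diagonal entries 28, 13/7, 6/13.
That gives 3 positive pivots.
H is positive definite, so the origin is a strict local minimum.

local minimum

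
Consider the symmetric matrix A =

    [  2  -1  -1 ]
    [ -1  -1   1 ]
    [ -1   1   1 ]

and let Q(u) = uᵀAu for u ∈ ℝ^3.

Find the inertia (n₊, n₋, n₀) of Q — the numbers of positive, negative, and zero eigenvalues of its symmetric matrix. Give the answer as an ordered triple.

An LDLᵀ factorisation of A has diagonal entries 2, -3/2, 2/3.
So there are 2 positive, 1 negative pivots.

(2, 1, 0)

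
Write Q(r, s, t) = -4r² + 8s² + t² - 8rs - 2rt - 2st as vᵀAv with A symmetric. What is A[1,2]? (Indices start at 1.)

-4

The coefficient of r·s in Q is -8. For a symmetric A this equals A[1,2] + A[2,1] = 2·A[1,2].
So A[1,2] = -8/2 = -4.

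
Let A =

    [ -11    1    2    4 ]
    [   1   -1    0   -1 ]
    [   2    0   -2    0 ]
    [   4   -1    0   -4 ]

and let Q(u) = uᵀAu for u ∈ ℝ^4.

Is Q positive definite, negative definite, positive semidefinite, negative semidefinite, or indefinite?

Symmetric row and column elimination reduces A to a congruent diagonal form with pivots -11, -10/11, -8/5, -15/8.
Counting signs: 4 negative.
Hence Q is negative definite.

negative definite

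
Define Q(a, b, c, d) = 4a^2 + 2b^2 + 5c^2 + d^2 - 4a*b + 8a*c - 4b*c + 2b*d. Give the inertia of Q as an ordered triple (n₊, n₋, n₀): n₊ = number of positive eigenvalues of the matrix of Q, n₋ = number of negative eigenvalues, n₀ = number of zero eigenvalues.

(3, 0, 1)

The symmetric matrix is A = [[4, -2, 4, 0], [-2, 2, -2, 1], [4, -2, 5, 0], [0, 1, 0, 1]].
Symmetric row and column elimination reduces A to a congruent diagonal form with pivots 4, 1, 1, 0.
That gives 3 positive, 1 zero pivots.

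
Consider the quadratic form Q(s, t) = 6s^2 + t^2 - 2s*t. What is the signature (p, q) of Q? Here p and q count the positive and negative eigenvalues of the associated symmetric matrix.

The associated matrix is A = [[6, -1], [-1, 1]].
Row-reducing A symmetrically gives the diagonal entries 6, 5/6.
So there are 2 positive pivots.

(2, 0)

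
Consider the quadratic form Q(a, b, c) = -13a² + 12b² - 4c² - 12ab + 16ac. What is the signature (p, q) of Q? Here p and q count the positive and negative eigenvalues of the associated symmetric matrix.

(1, 1)

The associated matrix is A = [[-13, -6, 8], [-6, 12, 0], [8, 0, -4]].
Applying the same elementary operations to the rows and columns of A produces a congruent diagonal matrix with entries -13, 192/13, 0.
So there are 1 positive, 1 negative, 1 zero pivots.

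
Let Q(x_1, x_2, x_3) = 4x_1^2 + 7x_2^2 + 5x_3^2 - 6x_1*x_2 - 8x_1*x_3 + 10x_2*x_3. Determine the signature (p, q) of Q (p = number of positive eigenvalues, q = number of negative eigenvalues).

(3, 0)

Write A = [[4, -3, -4], [-3, 7, 5], [-4, 5, 5]].
Congruent diagonalization of A (simultaneous row and column reduction) yields pivots 4, 19/4, 3/19.
Counting signs: 3 positive.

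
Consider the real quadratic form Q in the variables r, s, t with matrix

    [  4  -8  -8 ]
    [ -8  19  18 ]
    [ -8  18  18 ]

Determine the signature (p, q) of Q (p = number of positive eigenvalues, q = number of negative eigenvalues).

Symmetric row and column elimination reduces A to a congruent diagonal form with pivots 4, 3, 2/3.
Counting signs: 3 positive.

(3, 0)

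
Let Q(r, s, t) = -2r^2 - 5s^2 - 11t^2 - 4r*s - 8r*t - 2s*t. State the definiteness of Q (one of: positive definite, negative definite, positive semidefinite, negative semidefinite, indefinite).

negative semidefinite

The associated matrix is A = [[-2, -2, -4], [-2, -5, -1], [-4, -1, -11]].
Row-reducing A symmetrically gives the diagonal entries -2, -3, 0.
So there are 2 negative, 1 zero pivots.
Hence Q is negative semidefinite.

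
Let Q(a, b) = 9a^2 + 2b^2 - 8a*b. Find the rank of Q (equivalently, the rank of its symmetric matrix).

The symmetric matrix is A = [[9, -4], [-4, 2]].
Symmetric row and column elimination reduces A to a congruent diagonal form with pivots 9, 2/9.
Counting signs: 2 positive.
The rank is the number of nonzero pivots: 2.

2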